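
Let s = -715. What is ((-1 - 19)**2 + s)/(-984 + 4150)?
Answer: -315/3166 ≈ -0.099495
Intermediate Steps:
((-1 - 19)**2 + s)/(-984 + 4150) = ((-1 - 19)**2 - 715)/(-984 + 4150) = ((-20)**2 - 715)/3166 = (400 - 715)*(1/3166) = -315*1/3166 = -315/3166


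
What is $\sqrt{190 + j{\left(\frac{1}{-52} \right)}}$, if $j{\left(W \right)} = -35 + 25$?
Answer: $6 \sqrt{5} \approx 13.416$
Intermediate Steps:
$j{\left(W \right)} = -10$
$\sqrt{190 + j{\left(\frac{1}{-52} \right)}} = \sqrt{190 - 10} = \sqrt{180} = 6 \sqrt{5}$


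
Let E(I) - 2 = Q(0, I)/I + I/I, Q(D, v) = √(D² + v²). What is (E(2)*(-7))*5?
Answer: -140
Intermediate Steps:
E(I) = 3 + √(I²)/I (E(I) = 2 + (√(0² + I²)/I + I/I) = 2 + (√(0 + I²)/I + 1) = 2 + (√(I²)/I + 1) = 2 + (1 + √(I²)/I) = 3 + √(I²)/I)
(E(2)*(-7))*5 = ((3 + √(2²)/2)*(-7))*5 = ((3 + √4/2)*(-7))*5 = ((3 + (½)*2)*(-7))*5 = ((3 + 1)*(-7))*5 = (4*(-7))*5 = -28*5 = -140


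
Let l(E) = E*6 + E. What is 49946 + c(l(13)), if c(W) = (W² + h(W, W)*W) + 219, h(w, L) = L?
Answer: 66727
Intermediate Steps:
l(E) = 7*E (l(E) = 6*E + E = 7*E)
c(W) = 219 + 2*W² (c(W) = (W² + W*W) + 219 = (W² + W²) + 219 = 2*W² + 219 = 219 + 2*W²)
49946 + c(l(13)) = 49946 + (219 + 2*(7*13)²) = 49946 + (219 + 2*91²) = 49946 + (219 + 2*8281) = 49946 + (219 + 16562) = 49946 + 16781 = 66727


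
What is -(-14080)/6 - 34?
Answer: 6938/3 ≈ 2312.7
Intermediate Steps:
-(-14080)/6 - 34 = -110*(-64/3) - 34 = 7040/3 - 34 = 6938/3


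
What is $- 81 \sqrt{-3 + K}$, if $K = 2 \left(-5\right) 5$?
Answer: $- 81 i \sqrt{53} \approx - 589.69 i$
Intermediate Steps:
$K = -50$ ($K = \left(-10\right) 5 = -50$)
$- 81 \sqrt{-3 + K} = - 81 \sqrt{-3 - 50} = - 81 \sqrt{-53} = - 81 i \sqrt{53}$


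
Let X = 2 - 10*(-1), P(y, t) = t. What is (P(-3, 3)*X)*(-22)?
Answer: -792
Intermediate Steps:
X = 12 (X = 2 - 1*(-10) = 2 + 10 = 12)
(P(-3, 3)*X)*(-22) = (3*12)*(-22) = 36*(-22) = -792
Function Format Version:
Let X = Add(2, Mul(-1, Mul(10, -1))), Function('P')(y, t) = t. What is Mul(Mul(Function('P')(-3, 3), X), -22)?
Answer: -792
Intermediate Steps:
X = 12 (X = Add(2, Mul(-1, -10)) = Add(2, 10) = 12)
Mul(Mul(Function('P')(-3, 3), X), -22) = Mul(Mul(3, 12), -22) = Mul(36, -22) = -792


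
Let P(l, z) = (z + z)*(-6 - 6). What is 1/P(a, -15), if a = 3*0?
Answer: 1/360 ≈ 0.0027778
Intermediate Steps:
a = 0
P(l, z) = -24*z (P(l, z) = (2*z)*(-12) = -24*z)
1/P(a, -15) = 1/(-24*(-15)) = 1/360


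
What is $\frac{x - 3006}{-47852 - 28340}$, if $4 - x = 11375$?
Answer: $\frac{14377}{76192} \approx 0.18869$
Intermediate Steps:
$x = -11371$ ($x = 4 - 11375 = -11371$)
$\frac{x - 3006}{-47852 - 28340} = \frac{-11371 - 3006}{-47852 - 28340} = - \frac{14377}{-76192} = \left(-14377\right) \left(- \frac{1}{76192}\right) = \frac{14377}{76192}$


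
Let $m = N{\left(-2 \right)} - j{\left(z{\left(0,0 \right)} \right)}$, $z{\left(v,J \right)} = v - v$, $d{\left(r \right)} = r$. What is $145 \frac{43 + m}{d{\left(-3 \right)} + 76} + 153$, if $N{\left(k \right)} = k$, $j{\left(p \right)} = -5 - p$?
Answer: $\frac{17839}{73} \approx 244.37$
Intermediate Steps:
$z{\left(v,J \right)} = 0$
$m = 3$ ($m = -2 - \left(-5 - 0\right) = -2 - \left(-5 + 0\right) = -2 - -5 = -2 + 5 = 3$)
$145 \frac{43 + m}{d{\left(-3 \right)} + 76} + 153 = 145 \frac{43 + 3}{-3 + 76} + 153 = 145 \cdot \frac{46}{73} + 153 = \frac{6670}{73} + 153 = \frac{17839}{73}$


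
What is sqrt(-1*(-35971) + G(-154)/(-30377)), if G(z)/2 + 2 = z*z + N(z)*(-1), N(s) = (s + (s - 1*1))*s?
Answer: sqrt(33194126861747)/30377 ≈ 189.66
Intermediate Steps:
N(s) = s*(-1 + 2*s) (N(s) = (s + (s - 1))*s = (s + (-1 + s))*s = (-1 + 2*s)*s = s*(-1 + 2*s))
G(z) = -4 + 2*z**2 - 2*z*(-1 + 2*z) (G(z) = -4 + 2*(z*z + (z*(-1 + 2*z))*(-1)) = -4 + 2*(z**2 - z*(-1 + 2*z)) = -4 + (2*z**2 - 2*z*(-1 + 2*z)) = -4 + 2*z**2 - 2*z*(-1 + 2*z))
sqrt(-1*(-35971) + G(-154)/(-30377)) = sqrt(-1*(-35971) + (-4 - 2*(-154)**2 + 2*(-154))/(-30377)) = sqrt(35971 + (-4 - 2*23716 - 308)*(-1/30377)) = sqrt(35971 + (-4 - 47432 - 308)*(-1/30377)) = sqrt(35971 - 47744*(-1/30377)) = sqrt(35971 + 47744/30377) = sqrt(1092738811/30377) = sqrt(33194126861747)/30377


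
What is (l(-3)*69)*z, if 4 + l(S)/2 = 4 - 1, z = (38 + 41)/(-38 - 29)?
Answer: 10902/67 ≈ 162.72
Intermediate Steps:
z = -79/67 (z = 79/(-67) = 79*(-1/67) = -79/67 ≈ -1.1791)
l(S) = -2 (l(S) = -8 + 2*(4 - 1) = -8 + 2*3 = -8 + 6 = -2)
(l(-3)*69)*z = -2*69*(-79/67) = -138*(-79/67) = 10902/67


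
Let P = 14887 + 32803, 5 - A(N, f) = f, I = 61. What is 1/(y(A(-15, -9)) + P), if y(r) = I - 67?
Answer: 1/47684 ≈ 2.0971e-5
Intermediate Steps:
A(N, f) = 5 - f
P = 47690
y(r) = -6 (y(r) = 61 - 67 = -6)
1/(y(A(-15, -9)) + P) = 1/(-6 + 47690) = 1/47684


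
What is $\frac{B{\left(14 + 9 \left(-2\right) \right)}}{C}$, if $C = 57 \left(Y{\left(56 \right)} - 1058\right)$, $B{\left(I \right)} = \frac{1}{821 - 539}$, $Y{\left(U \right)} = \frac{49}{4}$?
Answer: $- \frac{2}{33618771} \approx -5.9491 \cdot 10^{-8}$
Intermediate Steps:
$Y{\left(U \right)} = \frac{49}{4}$ ($Y{\left(U \right)} = 49 \cdot \frac{1}{4} = \frac{49}{4}$)
$B{\left(I \right)} = \frac{1}{282}$
$C = - \frac{238431}{4}$ ($C = 57 \left(\frac{49}{4} - 1058\right) = 57 \left(- \frac{4183}{4}\right) = - \frac{238431}{4} \approx -59608.0$)
$\frac{B{\left(14 + 9 \left(-2\right) \right)}}{C} = \frac{1}{282 \left(- \frac{238431}{4}\right)} = \frac{1}{282} \left(- \frac{4}{238431}\right) = - \frac{2}{33618771}$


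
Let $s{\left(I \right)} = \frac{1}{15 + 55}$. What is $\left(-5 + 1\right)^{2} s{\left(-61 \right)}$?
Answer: $\frac{8}{35} \approx 0.22857$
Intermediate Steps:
$s{\left(I \right)} = \frac{1}{70}$
$\left(-5 + 1\right)^{2} s{\left(-61 \right)} = \left(-5 + 1\right)^{2} \cdot \frac{1}{70} = \left(-4\right)^{2} \cdot \frac{1}{70} = 16 \cdot \frac{1}{70} = \frac{8}{35}$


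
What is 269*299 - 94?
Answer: 80337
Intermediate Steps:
269*299 - 94 = 80431 - 94 = 80337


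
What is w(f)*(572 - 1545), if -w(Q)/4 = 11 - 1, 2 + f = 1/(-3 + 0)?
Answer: 38920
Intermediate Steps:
f = -7/3 (f = -2 + 1/(-3 + 0) = -2 + 1/(-3) = -2 - ⅓ = -7/3 ≈ -2.3333)
w(Q) = -40 (w(Q) = -4*(11 - 1) = -4*10 = -40)
w(f)*(572 - 1545) = -40*(572 - 1545) = -40*(-973) = 38920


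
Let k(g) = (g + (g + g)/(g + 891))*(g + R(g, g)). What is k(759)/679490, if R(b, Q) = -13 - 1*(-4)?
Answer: 8142/9707 ≈ 0.83878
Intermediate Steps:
R(b, Q) = -9 (R(b, Q) = -13 + 4 = -9)
k(g) = (-9 + g)*(g + 2*g/(891 + g)) (k(g) = (g + (g + g)/(g + 891))*(g - 9) = (g + (2*g)/(891 + g))*(-9 + g) = (g + 2*g/(891 + g))*(-9 + g) = (-9 + g)*(g + 2*g/(891 + g)))
k(759)/679490 = (759*(-8037 + 759² + 884*759)/(891 + 759))/679490 = (759*(-8037 + 576081 + 670956)/1650)*(1/679490) = (759*(1/1650)*1239000)*(1/679490) = 569940*(1/679490) = 8142/9707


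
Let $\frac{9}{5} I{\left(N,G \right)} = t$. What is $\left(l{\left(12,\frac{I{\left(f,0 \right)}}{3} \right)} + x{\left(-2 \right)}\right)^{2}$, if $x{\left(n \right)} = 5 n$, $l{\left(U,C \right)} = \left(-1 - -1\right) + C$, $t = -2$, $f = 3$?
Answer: $\frac{78400}{729} \approx 107.54$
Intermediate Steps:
$I{\left(N,G \right)} = - \frac{10}{9}$ ($I{\left(N,G \right)} = \frac{5}{9} \left(-2\right) = - \frac{10}{9}$)
$l{\left(U,C \right)} = C$ ($l{\left(U,C \right)} = \left(-1 + 1\right) + C = 0 + C = C$)
$\left(l{\left(12,\frac{I{\left(f,0 \right)}}{3} \right)} + x{\left(-2 \right)}\right)^{2} = \left(- \frac{10}{9 \cdot 3} + 5 \left(-2\right)\right)^{2} = \left(\left(- \frac{10}{9}\right) \frac{1}{3} - 10\right)^{2} = \left(- \frac{10}{27} - 10\right)^{2} = \left(- \frac{280}{27}\right)^{2} = \frac{78400}{729}$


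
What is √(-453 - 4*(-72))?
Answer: I*√165 ≈ 12.845*I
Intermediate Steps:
√(-453 - 4*(-72)) = √(-453 + 288) = √(-165) = I*√165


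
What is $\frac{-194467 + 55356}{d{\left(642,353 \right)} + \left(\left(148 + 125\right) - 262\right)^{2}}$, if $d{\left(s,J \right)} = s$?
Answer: $- \frac{19873}{109} \approx -182.32$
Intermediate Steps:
$\frac{-194467 + 55356}{d{\left(642,353 \right)} + \left(\left(148 + 125\right) - 262\right)^{2}} = \frac{-194467 + 55356}{642 + \left(\left(148 + 125\right) - 262\right)^{2}} = - \frac{139111}{642 + \left(273 - 262\right)^{2}} = - \frac{139111}{642 + 11^{2}} = - \frac{139111}{642 + 121} = - \frac{139111}{763} = \left(-139111\right) \frac{1}{763} = - \frac{19873}{109}$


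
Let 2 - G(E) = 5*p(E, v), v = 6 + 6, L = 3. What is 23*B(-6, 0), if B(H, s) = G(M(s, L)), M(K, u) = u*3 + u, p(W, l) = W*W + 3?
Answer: -16859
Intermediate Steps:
v = 12
p(W, l) = 3 + W² (p(W, l) = W² + 3 = 3 + W²)
M(K, u) = 4*u (M(K, u) = 3*u + u = 4*u)
G(E) = -13 - 5*E² (G(E) = 2 - 5*(3 + E²) = 2 - (15 + 5*E²) = 2 + (-15 - 5*E²) = -13 - 5*E²)
B(H, s) = -733 (B(H, s) = -13 - 5*(4*3)² = -13 - 5*12² = -13 - 5*144 = -13 - 720 = -733)
23*B(-6, 0) = 23*(-733) = -16859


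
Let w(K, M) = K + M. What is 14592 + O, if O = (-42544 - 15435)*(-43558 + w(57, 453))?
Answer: 2495894584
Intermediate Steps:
O = 2495879992 (O = (-42544 - 15435)*(-43558 + (57 + 453)) = -57979*(-43558 + 510) = -57979*(-43048) = 2495879992)
14592 + O = 14592 + 2495879992 = 2495894584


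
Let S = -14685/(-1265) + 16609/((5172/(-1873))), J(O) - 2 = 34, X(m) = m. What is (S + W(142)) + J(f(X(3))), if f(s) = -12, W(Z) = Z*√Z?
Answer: -709835771/118956 + 142*√142 ≈ -4275.1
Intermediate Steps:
W(Z) = Z^(3/2)
J(O) = 36 (J(O) = 2 + 34 = 36)
S = -714118187/118956 (S = -14685*(-1/1265) + 16609/((5172*(-1/1873))) = 267/23 + 16609/(-5172/1873) = 267/23 + 16609*(-1873/5172) = 267/23 - 31108657/5172 = -714118187/118956 ≈ -6003.2)
(S + W(142)) + J(f(X(3))) = (-714118187/118956 + 142^(3/2)) + 36 = (-714118187/118956 + 142*√142) + 36 = -709835771/118956 + 142*√142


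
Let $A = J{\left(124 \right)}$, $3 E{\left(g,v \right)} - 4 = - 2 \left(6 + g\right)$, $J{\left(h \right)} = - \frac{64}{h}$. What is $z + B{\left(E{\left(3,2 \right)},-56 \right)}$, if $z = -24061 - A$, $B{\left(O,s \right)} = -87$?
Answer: $- \frac{748572}{31} \approx -24147.0$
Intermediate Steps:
$E{\left(g,v \right)} = - \frac{8}{3} - \frac{2 g}{3}$ ($E{\left(g,v \right)} = \frac{4}{3} + \frac{\left(-2\right) \left(6 + g\right)}{3} = \frac{4}{3} + \frac{-12 - 2 g}{3} = \frac{4}{3} - \left(4 + \frac{2 g}{3}\right) = - \frac{8}{3} - \frac{2 g}{3}$)
$A = - \frac{16}{31}$ ($A = - \frac{64}{124} = \left(-64\right) \frac{1}{124} = - \frac{16}{31} \approx -0.51613$)
$z = - \frac{745875}{31}$ ($z = -24061 - - \frac{16}{31} = -24061 + \frac{16}{31} = - \frac{745875}{31} \approx -24060.0$)
$z + B{\left(E{\left(3,2 \right)},-56 \right)} = - \frac{745875}{31} - 87 = - \frac{748572}{31}$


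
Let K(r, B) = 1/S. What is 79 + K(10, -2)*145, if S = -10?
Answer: 129/2 ≈ 64.500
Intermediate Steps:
K(r, B) = -⅒ (K(r, B) = 1/(-10) = -⅒)
79 + K(10, -2)*145 = 79 - ⅒*145 = 79 - 29/2 = 129/2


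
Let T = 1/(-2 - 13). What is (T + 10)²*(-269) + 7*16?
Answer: -5946869/225 ≈ -26431.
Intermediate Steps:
T = -1/15 (T = 1/(-15) = -1/15 ≈ -0.066667)
(T + 10)²*(-269) + 7*16 = (-1/15 + 10)²*(-269) + 7*16 = (149/15)²*(-269) + 112 = (22201/225)*(-269) + 112 = -5972069/225 + 112 = -5946869/225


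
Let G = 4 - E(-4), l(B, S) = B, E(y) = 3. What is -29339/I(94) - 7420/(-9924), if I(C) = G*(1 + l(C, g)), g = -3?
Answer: -72613834/235695 ≈ -308.08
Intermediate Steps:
G = 1 (G = 4 - 1*3 = 4 - 3 = 1)
I(C) = 1 + C (I(C) = 1*(1 + C) = 1 + C)
-29339/I(94) - 7420/(-9924) = -29339/(1 + 94) - 7420/(-9924) = -29339/95 - 7420*(-1/9924) = -29339*1/95 + 1855/2481 = -29339/95 + 1855/2481 = -72613834/235695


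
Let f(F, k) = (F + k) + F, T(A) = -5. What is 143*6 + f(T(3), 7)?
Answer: 855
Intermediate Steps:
f(F, k) = k + 2*F
143*6 + f(T(3), 7) = 143*6 + (7 + 2*(-5)) = 858 + (7 - 10) = 858 - 3 = 855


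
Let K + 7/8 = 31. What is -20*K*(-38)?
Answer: 22895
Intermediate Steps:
K = 241/8 (K = -7/8 + 31 = 241/8 ≈ 30.125)
-20*K*(-38) = -20*241/8*(-38) = -1205/2*(-38) = 22895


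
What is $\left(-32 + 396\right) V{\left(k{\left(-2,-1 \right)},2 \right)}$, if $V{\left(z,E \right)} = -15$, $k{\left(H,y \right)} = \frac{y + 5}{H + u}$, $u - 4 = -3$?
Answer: $-5460$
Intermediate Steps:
$u = 1$ ($u = 4 - 3 = 1$)
$k{\left(H,y \right)} = \frac{5 + y}{1 + H}$ ($k{\left(H,y \right)} = \frac{y + 5}{H + 1} = \frac{5 + y}{1 + H}$)
$\left(-32 + 396\right) V{\left(k{\left(-2,-1 \right)},2 \right)} = \left(-32 + 396\right) \left(-15\right) = 364 \left(-15\right) = -5460$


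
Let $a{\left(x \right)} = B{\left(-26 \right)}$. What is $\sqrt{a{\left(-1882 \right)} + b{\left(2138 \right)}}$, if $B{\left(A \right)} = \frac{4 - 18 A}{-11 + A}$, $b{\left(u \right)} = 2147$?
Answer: $\frac{\sqrt{2921779}}{37} \approx 46.198$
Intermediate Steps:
$B{\left(A \right)} = \frac{4 - 18 A}{-11 + A}$
$a{\left(x \right)} = - \frac{472}{37}$ ($a{\left(x \right)} = \frac{2 \left(2 - -234\right)}{-11 - 26} = \frac{2 \left(2 + 234\right)}{-37} = 2 \left(- \frac{1}{37}\right) 236 = - \frac{472}{37}$)
$\sqrt{a{\left(-1882 \right)} + b{\left(2138 \right)}} = \sqrt{- \frac{472}{37} + 2147} = \sqrt{\frac{78967}{37}} = \frac{\sqrt{2921779}}{37}$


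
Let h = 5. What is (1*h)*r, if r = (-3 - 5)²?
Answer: 320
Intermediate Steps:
r = 64 (r = (-8)² = 64)
(1*h)*r = (1*5)*64 = 5*64 = 320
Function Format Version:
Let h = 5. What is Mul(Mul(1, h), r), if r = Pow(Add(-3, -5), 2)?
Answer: 320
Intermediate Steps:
r = 64 (r = Pow(-8, 2) = 64)
Mul(Mul(1, h), r) = Mul(Mul(1, 5), 64) = Mul(5, 64) = 320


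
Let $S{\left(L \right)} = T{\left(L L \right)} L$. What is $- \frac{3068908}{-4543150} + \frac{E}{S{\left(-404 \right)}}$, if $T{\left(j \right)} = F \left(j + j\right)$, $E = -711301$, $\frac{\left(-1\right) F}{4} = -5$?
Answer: $\frac{809769293928663}{1198287868966400} \approx 0.67577$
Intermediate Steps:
$F = 20$ ($F = \left(-4\right) \left(-5\right) = 20$)
$T{\left(j \right)} = 40 j$ ($T{\left(j \right)} = 20 \left(j + j\right) = 20 \cdot 2 j = 40 j$)
$S{\left(L \right)} = 40 L^{3}$ ($S{\left(L \right)} = 40 L L L = 40 L^{2} L = 40 L^{3}$)
$- \frac{3068908}{-4543150} + \frac{E}{S{\left(-404 \right)}} = - \frac{3068908}{-4543150} - \frac{711301}{40 \left(-404\right)^{3}} = \left(-3068908\right) \left(- \frac{1}{4543150}\right) - \frac{711301}{40 \left(-65939264\right)} = \frac{1534454}{2271575} - \frac{711301}{-2637570560} = \frac{1534454}{2271575} - - \frac{711301}{2637570560} = \frac{1534454}{2271575} + \frac{711301}{2637570560} = \frac{809769293928663}{1198287868966400}$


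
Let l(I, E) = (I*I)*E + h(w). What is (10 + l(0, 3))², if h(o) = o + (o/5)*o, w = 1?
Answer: 3136/25 ≈ 125.44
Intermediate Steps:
h(o) = o + o²/5 (h(o) = o + (o*(⅕))*o = o + (o/5)*o = o + o²/5)
l(I, E) = 6/5 + E*I² (l(I, E) = (I*I)*E + (⅕)*1*(5 + 1) = I²*E + (⅕)*1*6 = E*I² + 6/5 = 6/5 + E*I²)
(10 + l(0, 3))² = (10 + (6/5 + 3*0²))² = (10 + (6/5 + 3*0))² = (10 + (6/5 + 0))² = (10 + 6/5)² = (56/5)² = 3136/25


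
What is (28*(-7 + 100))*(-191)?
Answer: -497364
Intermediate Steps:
(28*(-7 + 100))*(-191) = (28*93)*(-191) = 2604*(-191) = -497364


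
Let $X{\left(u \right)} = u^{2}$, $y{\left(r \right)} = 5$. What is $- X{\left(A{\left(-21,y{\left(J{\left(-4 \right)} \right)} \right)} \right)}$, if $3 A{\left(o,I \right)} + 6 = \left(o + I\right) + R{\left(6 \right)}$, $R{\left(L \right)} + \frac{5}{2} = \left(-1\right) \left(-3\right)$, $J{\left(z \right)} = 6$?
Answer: $- \frac{1849}{36} \approx -51.361$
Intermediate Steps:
$R{\left(L \right)} = \frac{1}{2}$ ($R{\left(L \right)} = - \frac{5}{2} - -3 = - \frac{5}{2} + 3 = \frac{1}{2}$)
$A{\left(o,I \right)} = - \frac{11}{6} + \frac{I}{3} + \frac{o}{3}$ ($A{\left(o,I \right)} = -2 + \frac{\left(o + I\right) + \frac{1}{2}}{3} = -2 + \frac{\left(I + o\right) + \frac{1}{2}}{3} = -2 + \frac{\frac{1}{2} + I + o}{3} = -2 + \left(\frac{1}{6} + \frac{I}{3} + \frac{o}{3}\right) = - \frac{11}{6} + \frac{I}{3} + \frac{o}{3}$)
$- X{\left(A{\left(-21,y{\left(J{\left(-4 \right)} \right)} \right)} \right)} = - \left(- \frac{11}{6} + \frac{1}{3} \cdot 5 + \frac{1}{3} \left(-21\right)\right)^{2} = - \left(- \frac{11}{6} + \frac{5}{3} - 7\right)^{2} = - \left(- \frac{43}{6}\right)^{2} = \left(-1\right) \frac{1849}{36} = - \frac{1849}{36}$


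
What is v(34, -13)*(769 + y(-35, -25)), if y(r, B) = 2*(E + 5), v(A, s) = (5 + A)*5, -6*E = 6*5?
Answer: 149955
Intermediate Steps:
E = -5 ≈ -5.0000
v(A, s) = 25 + 5*A
y(r, B) = 0 (y(r, B) = 2*(-5 + 5) = 2*0 = 0)
v(34, -13)*(769 + y(-35, -25)) = (25 + 5*34)*(769 + 0) = (25 + 170)*769 = 195*769 = 149955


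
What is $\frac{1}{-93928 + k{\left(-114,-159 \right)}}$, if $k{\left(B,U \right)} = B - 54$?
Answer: $- \frac{1}{94096} \approx -1.0627 \cdot 10^{-5}$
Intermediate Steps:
$k{\left(B,U \right)} = -54 + B$
$\frac{1}{-93928 + k{\left(-114,-159 \right)}} = \frac{1}{-93928 - 168} = \frac{1}{-94096} = - \frac{1}{94096}$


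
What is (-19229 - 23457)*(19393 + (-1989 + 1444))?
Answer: -804545728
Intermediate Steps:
(-19229 - 23457)*(19393 + (-1989 + 1444)) = -42686*(19393 - 545) = -42686*18848 = -804545728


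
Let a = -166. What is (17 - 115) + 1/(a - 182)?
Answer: -34105/348 ≈ -98.003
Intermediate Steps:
(17 - 115) + 1/(a - 182) = (17 - 115) + 1/(-166 - 182) = -98 + 1/(-348) = -98 - 1/348 = -34105/348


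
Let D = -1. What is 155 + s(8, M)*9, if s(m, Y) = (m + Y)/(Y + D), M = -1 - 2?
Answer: 575/4 ≈ 143.75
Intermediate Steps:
M = -3
s(m, Y) = (Y + m)/(-1 + Y) (s(m, Y) = (m + Y)/(Y - 1) = (Y + m)/(-1 + Y))
155 + s(8, M)*9 = 155 + ((-3 + 8)/(-1 - 3))*9 = 155 + (5/(-4))*9 = 155 - 1/4*5*9 = 155 - 5/4*9 = 155 - 45/4 = 575/4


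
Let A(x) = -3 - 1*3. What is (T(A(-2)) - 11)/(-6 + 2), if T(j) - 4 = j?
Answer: 13/4 ≈ 3.2500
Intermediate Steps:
A(x) = -6 (A(x) = -3 - 3 = -6)
T(j) = 4 + j
(T(A(-2)) - 11)/(-6 + 2) = ((4 - 6) - 11)/(-6 + 2) = (-2 - 11)/(-4) = -13*(-1/4) = 13/4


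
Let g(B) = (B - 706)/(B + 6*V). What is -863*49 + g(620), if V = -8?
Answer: -12094125/286 ≈ -42287.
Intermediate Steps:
g(B) = (-706 + B)/(-48 + B) (g(B) = (B - 706)/(B + 6*(-8)) = (-706 + B)/(B - 48) = (-706 + B)/(-48 + B))
-863*49 + g(620) = -863*49 + (-706 + 620)/(-48 + 620) = -42287 - 86/572 = -42287 + (1/572)*(-86) = -42287 - 43/286 = -12094125/286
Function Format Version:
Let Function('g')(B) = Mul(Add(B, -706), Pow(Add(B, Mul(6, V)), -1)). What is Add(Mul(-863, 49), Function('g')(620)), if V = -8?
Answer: Rational(-12094125, 286) ≈ -42287.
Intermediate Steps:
Function('g')(B) = Mul(Pow(Add(-48, B), -1), Add(-706, B)) (Function('g')(B) = Mul(Add(B, -706), Pow(Add(B, Mul(6, -8)), -1)) = Mul(Add(-706, B), Pow(Add(B, -48), -1)) = Mul(Add(-706, B), Pow(Add(-48, B), -1)) = Mul(Pow(Add(-48, B), -1), Add(-706, B)))
Add(Mul(-863, 49), Function('g')(620)) = Add(Mul(-863, 49), Mul(Pow(Add(-48, 620), -1), Add(-706, 620))) = Add(-42287, Mul(Pow(572, -1), -86)) = Add(-42287, Mul(Rational(1, 572), -86)) = Add(-42287, Rational(-43, 286)) = Rational(-12094125, 286)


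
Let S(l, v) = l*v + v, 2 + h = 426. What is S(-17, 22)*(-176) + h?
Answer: 62376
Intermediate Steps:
h = 424 (h = -2 + 426 = 424)
S(l, v) = v + l*v
S(-17, 22)*(-176) + h = (22*(1 - 17))*(-176) + 424 = (22*(-16))*(-176) + 424 = -352*(-176) + 424 = 61952 + 424 = 62376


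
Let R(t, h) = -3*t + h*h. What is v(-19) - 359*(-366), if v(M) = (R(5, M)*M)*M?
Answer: 256300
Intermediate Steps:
R(t, h) = h² - 3*t (R(t, h) = -3*t + h² = h² - 3*t)
v(M) = M²*(-15 + M²) (v(M) = ((M² - 3*5)*M)*M = ((M² - 15)*M)*M = ((-15 + M²)*M)*M = (M*(-15 + M²))*M = M²*(-15 + M²))
v(-19) - 359*(-366) = (-19)²*(-15 + (-19)²) - 359*(-366) = 361*(-15 + 361) + 131394 = 361*346 + 131394 = 124906 + 131394 = 256300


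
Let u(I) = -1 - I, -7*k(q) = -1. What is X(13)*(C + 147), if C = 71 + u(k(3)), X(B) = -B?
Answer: -19734/7 ≈ -2819.1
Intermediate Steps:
k(q) = ⅐ (k(q) = -⅐*(-1) = ⅐)
C = 489/7 (C = 71 + (-1 - 1*⅐) = 71 + (-1 - ⅐) = 71 - 8/7 = 489/7 ≈ 69.857)
X(13)*(C + 147) = (-1*13)*(489/7 + 147) = -13*1518/7 = -19734/7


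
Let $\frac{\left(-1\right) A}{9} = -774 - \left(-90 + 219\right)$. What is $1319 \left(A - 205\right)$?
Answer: $10449118$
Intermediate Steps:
$A = 8127$ ($A = - 9 \left(-774 - \left(-90 + 219\right)\right) = - 9 \left(-774 - 129\right) = \left(-9\right) \left(-903\right) = 8127$)
$1319 \left(A - 205\right) = 1319 \left(8127 - 205\right) = 1319 \cdot 7922 = 10449118$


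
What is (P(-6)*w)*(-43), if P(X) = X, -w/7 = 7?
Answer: -12642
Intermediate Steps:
w = -49 (w = -7*7 = -49)
(P(-6)*w)*(-43) = -6*(-49)*(-43) = 294*(-43) = -12642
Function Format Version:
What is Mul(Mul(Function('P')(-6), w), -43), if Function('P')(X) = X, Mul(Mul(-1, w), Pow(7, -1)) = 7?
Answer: -12642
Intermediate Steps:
w = -49 (w = Mul(-7, 7) = -49)
Mul(Mul(Function('P')(-6), w), -43) = Mul(Mul(-6, -49), -43) = Mul(294, -43) = -12642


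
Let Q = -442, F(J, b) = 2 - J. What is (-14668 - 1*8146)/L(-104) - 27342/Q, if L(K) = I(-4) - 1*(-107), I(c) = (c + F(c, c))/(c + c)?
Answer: -234919/1547 ≈ -151.85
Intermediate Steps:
I(c) = 1/c (I(c) = (c + (2 - c))/(c + c) = 2/((2*c)) = 2*(1/(2*c)) = 1/c)
L(K) = 427/4 (L(K) = 1/(-4) - 1*(-107) = -¼ + 107 = 427/4)
(-14668 - 1*8146)/L(-104) - 27342/Q = (-14668 - 1*8146)/(427/4) - 27342/(-442) = (-14668 - 8146)*(4/427) - 27342*(-1/442) = -22814*4/427 + 13671/221 = -1496/7 + 13671/221 = -234919/1547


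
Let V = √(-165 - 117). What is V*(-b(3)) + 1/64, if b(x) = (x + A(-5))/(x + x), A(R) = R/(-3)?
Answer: 1/64 - 7*I*√282/9 ≈ 0.015625 - 13.061*I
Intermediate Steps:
V = I*√282 (V = √(-282) = I*√282 ≈ 16.793*I)
A(R) = -R/3 (A(R) = R*(-⅓) = -R/3)
b(x) = (5/3 + x)/(2*x) (b(x) = (x - ⅓*(-5))/(x + x) = (x + 5/3)/((2*x)) = (5/3 + x)*(1/(2*x)) = (5/3 + x)/(2*x))
V*(-b(3)) + 1/64 = (I*√282)*(-(5 + 3*3)/(6*3)) + 1/64 = (I*√282)*(-(5 + 9)/(6*3)) + 1/64 = (I*√282)*(-14/(6*3)) + 1/64 = (I*√282)*(-1*7/9) + 1/64 = (I*√282)*(-7/9) + 1/64 = -7*I*√282/9 + 1/64 = 1/64 - 7*I*√282/9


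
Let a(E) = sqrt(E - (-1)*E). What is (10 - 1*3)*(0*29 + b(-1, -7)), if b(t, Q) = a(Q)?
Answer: 7*I*sqrt(14) ≈ 26.192*I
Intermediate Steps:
a(E) = sqrt(2)*sqrt(E) (a(E) = sqrt(E + E) = sqrt(2*E) = sqrt(2)*sqrt(E))
b(t, Q) = sqrt(2)*sqrt(Q)
(10 - 1*3)*(0*29 + b(-1, -7)) = (10 - 1*3)*(0*29 + sqrt(2)*sqrt(-7)) = (10 - 3)*(0 + sqrt(2)*(I*sqrt(7))) = 7*(0 + I*sqrt(14)) = 7*(I*sqrt(14)) = 7*I*sqrt(14)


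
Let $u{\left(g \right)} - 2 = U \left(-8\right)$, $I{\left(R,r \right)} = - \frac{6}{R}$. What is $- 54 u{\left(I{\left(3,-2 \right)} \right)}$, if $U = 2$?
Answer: $756$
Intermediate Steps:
$u{\left(g \right)} = -14$ ($u{\left(g \right)} = 2 + 2 \left(-8\right) = 2 - 16 = -14$)
$- 54 u{\left(I{\left(3,-2 \right)} \right)} = \left(-54\right) \left(-14\right) = 756$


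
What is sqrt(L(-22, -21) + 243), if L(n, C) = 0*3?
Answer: 9*sqrt(3) ≈ 15.588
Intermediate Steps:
L(n, C) = 0
sqrt(L(-22, -21) + 243) = sqrt(0 + 243) = sqrt(243) = 9*sqrt(3)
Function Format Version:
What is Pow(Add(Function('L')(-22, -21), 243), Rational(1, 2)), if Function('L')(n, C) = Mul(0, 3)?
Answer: Mul(9, Pow(3, Rational(1, 2))) ≈ 15.588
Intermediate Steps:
Function('L')(n, C) = 0
Pow(Add(Function('L')(-22, -21), 243), Rational(1, 2)) = Pow(Add(0, 243), Rational(1, 2)) = Pow(243, Rational(1, 2)) = Mul(9, Pow(3, Rational(1, 2)))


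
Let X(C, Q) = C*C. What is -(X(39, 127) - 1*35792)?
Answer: 34271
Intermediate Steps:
X(C, Q) = C²
-(X(39, 127) - 1*35792) = -(39² - 1*35792) = -(1521 - 35792) = -1*(-34271) = 34271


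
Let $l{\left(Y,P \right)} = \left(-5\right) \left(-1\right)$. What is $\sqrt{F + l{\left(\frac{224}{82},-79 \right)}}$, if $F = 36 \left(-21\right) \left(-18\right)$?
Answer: $\sqrt{13613} \approx 116.67$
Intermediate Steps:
$F = 13608$ ($F = \left(-756\right) \left(-18\right) = 13608$)
$l{\left(Y,P \right)} = 5$
$\sqrt{F + l{\left(\frac{224}{82},-79 \right)}} = \sqrt{13608 + 5} = \sqrt{13613}$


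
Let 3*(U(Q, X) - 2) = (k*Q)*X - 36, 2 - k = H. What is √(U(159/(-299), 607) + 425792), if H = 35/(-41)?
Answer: √378353182441/943 ≈ 652.28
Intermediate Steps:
H = -35/41 (H = 35*(-1/41) = -35/41 ≈ -0.85366)
k = 117/41 (k = 2 - 1*(-35/41) = 2 + 35/41 = 117/41 ≈ 2.8537)
U(Q, X) = -10 + 39*Q*X/41 (U(Q, X) = 2 + ((117*Q/41)*X - 36)/3 = 2 + (117*Q*X/41 - 36)/3 = 2 + (-36 + 117*Q*X/41)/3 = 2 + (-12 + 39*Q*X/41) = -10 + 39*Q*X/41)
√(U(159/(-299), 607) + 425792) = √((-10 + (39/41)*(159/(-299))*607) + 425792) = √((-10 + (39/41)*(159*(-1/299))*607) + 425792) = √((-10 + (39/41)*(-159/299)*607) + 425792) = √((-10 - 289539/943) + 425792) = √(-298969/943 + 425792) = √(401222887/943) = √378353182441/943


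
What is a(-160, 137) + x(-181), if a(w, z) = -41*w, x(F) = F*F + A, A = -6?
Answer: 39315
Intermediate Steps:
x(F) = -6 + F**2 (x(F) = F*F - 6 = F**2 - 6 = -6 + F**2)
a(-160, 137) + x(-181) = -41*(-160) + (-6 + (-181)**2) = 6560 + (-6 + 32761) = 6560 + 32755 = 39315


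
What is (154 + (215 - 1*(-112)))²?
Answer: 231361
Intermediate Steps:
(154 + (215 - 1*(-112)))² = (154 + (215 + 112))² = (154 + 327)² = 481² = 231361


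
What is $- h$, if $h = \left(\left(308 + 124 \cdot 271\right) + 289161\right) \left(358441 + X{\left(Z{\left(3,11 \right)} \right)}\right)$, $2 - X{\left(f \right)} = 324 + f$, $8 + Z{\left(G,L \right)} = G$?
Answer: $-115700195052$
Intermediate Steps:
$Z{\left(G,L \right)} = -8 + G$
$X{\left(f \right)} = -322 - f$ ($X{\left(f \right)} = 2 - \left(324 + f\right) = -322 - f$)
$h = 115700195052$ ($h = \left(\left(308 + 124 \cdot 271\right) + 289161\right) \left(358441 - 317\right) = \left(\left(308 + 33604\right) + 289161\right) \left(358441 - 317\right) = \left(33912 + 289161\right) \left(358441 + \left(-322 + 5\right)\right) = 323073 \left(358441 - 317\right) = 323073 \cdot 358124 = 115700195052$)
$- h = \left(-1\right) 115700195052 = -115700195052$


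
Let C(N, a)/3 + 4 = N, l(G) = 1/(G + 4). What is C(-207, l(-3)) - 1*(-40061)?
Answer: 39428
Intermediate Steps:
l(G) = 1/(4 + G)
C(N, a) = -12 + 3*N
C(-207, l(-3)) - 1*(-40061) = (-12 + 3*(-207)) - 1*(-40061) = (-12 - 621) + 40061 = -633 + 40061 = 39428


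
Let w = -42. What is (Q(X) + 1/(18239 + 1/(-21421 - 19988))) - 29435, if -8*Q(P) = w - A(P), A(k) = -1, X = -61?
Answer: -88908682254989/3021035000 ≈ -29430.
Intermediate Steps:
Q(P) = 41/8 (Q(P) = -(-42 - 1*(-1))/8 = -(-42 + 1)/8 = -1/8*(-41) = 41/8)
(Q(X) + 1/(18239 + 1/(-21421 - 19988))) - 29435 = (41/8 + 1/(18239 + 1/(-21421 - 19988))) - 29435 = (41/8 + 1/(18239 + 1/(-41409))) - 29435 = (41/8 + 1/(18239 - 1/41409)) - 29435 = (41/8 + 1/(755258750/41409)) - 29435 = (41/8 + 41409/755258750) - 29435 = 15482970011/3021035000 - 29435 = -88908682254989/3021035000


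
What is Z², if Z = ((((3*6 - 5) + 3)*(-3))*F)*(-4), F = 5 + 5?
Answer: 3686400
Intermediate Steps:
F = 10
Z = 1920 (Z = ((((3*6 - 5) + 3)*(-3))*10)*(-4) = ((((18 - 5) + 3)*(-3))*10)*(-4) = (((13 + 3)*(-3))*10)*(-4) = ((16*(-3))*10)*(-4) = -48*10*(-4) = -480*(-4) = 1920)
Z² = 1920² = 3686400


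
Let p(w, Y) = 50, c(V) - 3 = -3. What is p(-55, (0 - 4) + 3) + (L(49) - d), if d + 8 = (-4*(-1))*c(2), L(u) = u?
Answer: 107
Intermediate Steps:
c(V) = 0 (c(V) = 3 - 3 = 0)
d = -8 (d = -8 - 4*(-1)*0 = -8 + 4*0 = -8 + 0 = -8)
p(-55, (0 - 4) + 3) + (L(49) - d) = 50 + (49 - 1*(-8)) = 50 + (49 + 8) = 50 + 57 = 107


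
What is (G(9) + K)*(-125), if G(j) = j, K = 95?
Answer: -13000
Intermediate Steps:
(G(9) + K)*(-125) = (9 + 95)*(-125) = 104*(-125) = -13000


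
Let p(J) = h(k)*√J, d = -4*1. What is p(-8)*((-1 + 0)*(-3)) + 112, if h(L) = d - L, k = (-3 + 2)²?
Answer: 112 - 30*I*√2 ≈ 112.0 - 42.426*I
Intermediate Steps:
k = 1 (k = (-1)² = 1)
d = -4
h(L) = -4 - L
p(J) = -5*√J (p(J) = (-4 - 1*1)*√J = (-4 - 1)*√J = -5*√J)
p(-8)*((-1 + 0)*(-3)) + 112 = (-10*I*√2)*((-1 + 0)*(-3)) + 112 = (-10*I*√2)*(-1*(-3)) + 112 = -10*I*√2*3 + 112 = -30*I*√2 + 112 = 112 - 30*I*√2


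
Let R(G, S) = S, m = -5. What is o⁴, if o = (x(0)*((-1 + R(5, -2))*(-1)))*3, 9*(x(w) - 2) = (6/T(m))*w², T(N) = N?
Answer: 104976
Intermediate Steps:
x(w) = 2 - 2*w²/15 (x(w) = 2 + ((6/(-5))*w²)/9 = 2 + ((6*(-⅕))*w²)/9 = 2 + (-6*w²/5)/9 = 2 - 2*w²/15)
o = 18 (o = ((2 - 2/15*0²)*((-1 - 2)*(-1)))*3 = ((2 - 2/15*0)*(-3*(-1)))*3 = ((2 + 0)*3)*3 = (2*3)*3 = 6*3 = 18)
o⁴ = 18⁴ = 104976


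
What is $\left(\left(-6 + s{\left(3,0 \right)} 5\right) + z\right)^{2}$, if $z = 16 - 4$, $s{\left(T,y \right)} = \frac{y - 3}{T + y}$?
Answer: $1$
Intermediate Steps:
$s{\left(T,y \right)} = \frac{-3 + y}{T + y}$
$z = 12$
$\left(\left(-6 + s{\left(3,0 \right)} 5\right) + z\right)^{2} = \left(\left(-6 + \frac{-3 + 0}{3 + 0} \cdot 5\right) + 12\right)^{2} = \left(\left(-6 + \frac{1}{3} \left(-3\right) 5\right) + 12\right)^{2} = \left(\left(-6 - 5\right) + 12\right)^{2} = \left(-11 + 12\right)^{2} = 1^{2} = 1$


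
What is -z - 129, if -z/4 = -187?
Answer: -877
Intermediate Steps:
z = 748 (z = -4*(-187) = 748)
-z - 129 = -1*748 - 129 = -748 - 129 = -877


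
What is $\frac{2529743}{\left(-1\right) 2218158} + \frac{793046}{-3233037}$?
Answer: $- \frac{3312618016253}{2390462295282} \approx -1.3858$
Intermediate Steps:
$\frac{2529743}{\left(-1\right) 2218158} + \frac{793046}{-3233037} = \frac{2529743}{-2218158} + 793046 \left(- \frac{1}{3233037}\right) = 2529743 \left(- \frac{1}{2218158}\right) - \frac{793046}{3233037} = - \frac{2529743}{2218158} - \frac{793046}{3233037} = - \frac{3312618016253}{2390462295282}$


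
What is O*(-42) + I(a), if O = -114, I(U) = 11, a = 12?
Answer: 4799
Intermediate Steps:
O*(-42) + I(a) = -114*(-42) + 11 = 4788 + 11 = 4799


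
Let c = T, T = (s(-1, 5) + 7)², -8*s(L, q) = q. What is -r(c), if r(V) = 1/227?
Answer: -1/227 ≈ -0.0044053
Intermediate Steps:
s(L, q) = -q/8
T = 2601/64 (T = (-⅛*5 + 7)² = (-5/8 + 7)² = (51/8)² = 2601/64 ≈ 40.641)
c = 2601/64 ≈ 40.641
r(V) = 1/227
-r(c) = -1*1/227 = -1/227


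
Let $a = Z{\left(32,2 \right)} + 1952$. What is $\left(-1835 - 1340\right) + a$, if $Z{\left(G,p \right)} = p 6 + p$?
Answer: $-1209$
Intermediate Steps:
$Z{\left(G,p \right)} = 7 p$ ($Z{\left(G,p \right)} = 6 p + p = 7 p$)
$a = 1966$ ($a = 7 \cdot 2 + 1952 = 14 + 1952 = 1966$)
$\left(-1835 - 1340\right) + a = \left(-1835 - 1340\right) + 1966 = -3175 + 1966 = -1209$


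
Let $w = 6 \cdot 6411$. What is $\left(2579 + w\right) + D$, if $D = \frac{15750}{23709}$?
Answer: $\frac{46340555}{1129} \approx 41046.0$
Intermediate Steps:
$w = 38466$
$D = \frac{750}{1129}$ ($D = 15750 \cdot \frac{1}{23709} = \frac{750}{1129} \approx 0.6643$)
$\left(2579 + w\right) + D = \left(2579 + 38466\right) + \frac{750}{1129} = 41045 + \frac{750}{1129} = \frac{46340555}{1129}$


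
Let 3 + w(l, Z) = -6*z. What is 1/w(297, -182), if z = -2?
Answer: ⅑ ≈ 0.11111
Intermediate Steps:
w(l, Z) = 9 (w(l, Z) = -3 - 6*(-2) = -3 + 12 = 9)
1/w(297, -182) = 1/9 = ⅑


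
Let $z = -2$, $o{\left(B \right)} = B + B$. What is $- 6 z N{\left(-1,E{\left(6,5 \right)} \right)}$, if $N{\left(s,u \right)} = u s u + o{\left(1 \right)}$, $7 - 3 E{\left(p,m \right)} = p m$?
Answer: $- \frac{2044}{3} \approx -681.33$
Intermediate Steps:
$o{\left(B \right)} = 2 B$
$E{\left(p,m \right)} = \frac{7}{3} - \frac{m p}{3}$ ($E{\left(p,m \right)} = \frac{7}{3} - \frac{p m}{3} = \frac{7}{3} - \frac{m p}{3}$)
$N{\left(s,u \right)} = 2 + s u^{2}$ ($N{\left(s,u \right)} = u s u + 2 \cdot 1 = s u u + 2 = s u^{2} + 2 = 2 + s u^{2}$)
$- 6 z N{\left(-1,E{\left(6,5 \right)} \right)} = \left(-6\right) \left(-2\right) \left(2 - \left(\frac{7}{3} - \frac{5}{3} \cdot 6\right)^{2}\right) = 12 \left(2 - \left(\frac{7}{3} - 10\right)^{2}\right) = 12 \left(2 - \left(- \frac{23}{3}\right)^{2}\right) = 12 \left(2 - \frac{529}{9}\right) = 12 \left(- \frac{511}{9}\right) = - \frac{2044}{3}$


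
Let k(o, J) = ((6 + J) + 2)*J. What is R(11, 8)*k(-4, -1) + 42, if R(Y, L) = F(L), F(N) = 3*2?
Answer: 0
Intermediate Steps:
F(N) = 6
k(o, J) = J*(8 + J) (k(o, J) = (8 + J)*J = J*(8 + J))
R(Y, L) = 6
R(11, 8)*k(-4, -1) + 42 = 6*(-(8 - 1)) + 42 = 6*(-1*7) + 42 = 6*(-7) + 42 = -42 + 42 = 0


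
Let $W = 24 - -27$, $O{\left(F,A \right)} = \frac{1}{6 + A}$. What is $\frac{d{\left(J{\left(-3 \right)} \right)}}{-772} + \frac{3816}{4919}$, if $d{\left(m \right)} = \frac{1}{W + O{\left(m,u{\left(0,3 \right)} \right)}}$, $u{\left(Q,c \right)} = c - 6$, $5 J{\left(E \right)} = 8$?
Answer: $\frac{453661851}{584810072} \approx 0.77574$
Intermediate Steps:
$J{\left(E \right)} = \frac{8}{5}$ ($J{\left(E \right)} = \frac{1}{5} \cdot 8 = \frac{8}{5}$)
$u{\left(Q,c \right)} = -6 + c$ ($u{\left(Q,c \right)} = c - 6 = -6 + c$)
$W = 51$ ($W = 24 + 27 = 51$)
$d{\left(m \right)} = \frac{3}{154}$ ($d{\left(m \right)} = \frac{1}{51 + \frac{1}{6 + \left(-6 + 3\right)}} = \frac{1}{51 + \frac{1}{6 - 3}} = \frac{1}{51 + \frac{1}{3}} = \frac{1}{\frac{154}{3}} = \frac{3}{154}$)
$\frac{d{\left(J{\left(-3 \right)} \right)}}{-772} + \frac{3816}{4919} = \frac{3}{154 \left(-772\right)} + \frac{3816}{4919} = \frac{3}{154} \left(- \frac{1}{772}\right) + 3816 \cdot \frac{1}{4919} = - \frac{3}{118888} + \frac{3816}{4919} = \frac{453661851}{584810072}$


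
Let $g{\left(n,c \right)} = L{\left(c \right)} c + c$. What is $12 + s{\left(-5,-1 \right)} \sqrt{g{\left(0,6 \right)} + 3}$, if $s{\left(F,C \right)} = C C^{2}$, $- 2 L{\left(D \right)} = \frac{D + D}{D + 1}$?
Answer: $12 - \frac{3 \sqrt{21}}{7} \approx 10.036$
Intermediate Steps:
$L{\left(D \right)} = - \frac{D}{1 + D}$ ($L{\left(D \right)} = - \frac{\left(D + D\right) \frac{1}{D + 1}}{2} = - \frac{2 D \frac{1}{1 + D}}{2} = - \frac{D}{1 + D}$)
$s{\left(F,C \right)} = C^{3}$
$g{\left(n,c \right)} = c - \frac{c^{2}}{1 + c}$ ($g{\left(n,c \right)} = - \frac{c}{1 + c} c + c = - \frac{c^{2}}{1 + c} + c = c - \frac{c^{2}}{1 + c}$)
$12 + s{\left(-5,-1 \right)} \sqrt{g{\left(0,6 \right)} + 3} = 12 + \left(-1\right)^{3} \sqrt{\frac{6}{1 + 6} + 3} = 12 - \sqrt{\frac{6}{7} + 3} = 12 - \sqrt{\frac{27}{7}} = 12 - \frac{3 \sqrt{21}}{7}$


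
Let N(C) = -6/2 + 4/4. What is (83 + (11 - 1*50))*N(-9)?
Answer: -88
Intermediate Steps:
N(C) = -2 (N(C) = -6*½ + 4*(¼) = -3 + 1 = -2)
(83 + (11 - 1*50))*N(-9) = (83 + (11 - 1*50))*(-2) = (83 + (11 - 50))*(-2) = (83 - 39)*(-2) = 44*(-2) = -88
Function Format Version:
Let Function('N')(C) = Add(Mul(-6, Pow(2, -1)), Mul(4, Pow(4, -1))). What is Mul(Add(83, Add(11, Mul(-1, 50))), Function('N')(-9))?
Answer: -88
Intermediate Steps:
Function('N')(C) = -2 (Function('N')(C) = Add(Mul(-6, Rational(1, 2)), Mul(4, Rational(1, 4))) = Add(-3, 1) = -2)
Mul(Add(83, Add(11, Mul(-1, 50))), Function('N')(-9)) = Mul(Add(83, Add(11, Mul(-1, 50))), -2) = Mul(Add(83, Add(11, -50)), -2) = Mul(Add(83, -39), -2) = Mul(44, -2) = -88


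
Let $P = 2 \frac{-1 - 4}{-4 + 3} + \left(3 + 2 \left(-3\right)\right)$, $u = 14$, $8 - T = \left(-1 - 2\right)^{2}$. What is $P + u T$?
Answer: $-7$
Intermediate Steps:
$T = -1$ ($T = 8 - \left(-1 - 2\right)^{2} = 8 - \left(-3\right)^{2} = 8 - 9 = -1$)
$P = 7$ ($P = 2 \left(- \frac{5}{-1}\right) + \left(3 - 6\right) = 2 \left(\left(-5\right) \left(-1\right)\right) - 3 = 2 \cdot 5 - 3 = 10 - 3 = 7$)
$P + u T = 7 + 14 \left(-1\right) = 7 - 14 = -7$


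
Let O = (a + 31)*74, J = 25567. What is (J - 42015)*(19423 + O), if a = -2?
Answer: -354766912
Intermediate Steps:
O = 2146 (O = (-2 + 31)*74 = 29*74 = 2146)
(J - 42015)*(19423 + O) = (25567 - 42015)*(19423 + 2146) = -16448*21569 = -354766912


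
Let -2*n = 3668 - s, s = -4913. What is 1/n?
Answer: -2/8581 ≈ -0.00023307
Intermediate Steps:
n = -8581/2 (n = -(3668 - 1*(-4913))/2 = -(3668 + 4913)/2 = -1/2*8581 = -8581/2 ≈ -4290.5)
1/n = 1/(-8581/2) = -2/8581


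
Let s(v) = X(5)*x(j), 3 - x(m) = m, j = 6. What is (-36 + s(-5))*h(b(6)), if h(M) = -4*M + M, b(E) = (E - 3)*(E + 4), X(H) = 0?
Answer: 3240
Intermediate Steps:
b(E) = (-3 + E)*(4 + E)
h(M) = -3*M
x(m) = 3 - m
s(v) = 0 (s(v) = 0*(3 - 1*6) = 0*(3 - 6) = 0*(-3) = 0)
(-36 + s(-5))*h(b(6)) = (-36 + 0)*(-3*(-12 + 6 + 6²)) = -(-108)*(-12 + 6 + 36) = -(-108)*30 = -36*(-90) = 3240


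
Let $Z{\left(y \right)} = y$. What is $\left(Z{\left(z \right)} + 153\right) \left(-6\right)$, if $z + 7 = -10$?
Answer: $-816$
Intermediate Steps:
$z = -17$ ($z = -7 - 10 = -17$)
$\left(Z{\left(z \right)} + 153\right) \left(-6\right) = \left(-17 + 153\right) \left(-6\right) = 136 \left(-6\right) = -816$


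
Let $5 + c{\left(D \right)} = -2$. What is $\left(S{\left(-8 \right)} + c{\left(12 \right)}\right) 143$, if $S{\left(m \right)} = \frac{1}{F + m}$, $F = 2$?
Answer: $- \frac{6149}{6} \approx -1024.8$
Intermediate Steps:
$c{\left(D \right)} = -7$ ($c{\left(D \right)} = -5 - 2 = -7$)
$S{\left(m \right)} = \frac{1}{2 + m}$
$\left(S{\left(-8 \right)} + c{\left(12 \right)}\right) 143 = \left(\frac{1}{2 - 8} - 7\right) 143 = \left(\frac{1}{-6} - 7\right) 143 = \left(- \frac{1}{6} - 7\right) 143 = \left(- \frac{43}{6}\right) 143 = - \frac{6149}{6}$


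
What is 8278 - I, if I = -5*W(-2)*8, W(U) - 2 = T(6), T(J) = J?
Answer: 8598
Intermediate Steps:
W(U) = 8 (W(U) = 2 + 6 = 8)
I = -320 (I = -5*8*8 = -40*8 = -320)
8278 - I = 8278 - 1*(-320) = 8278 + 320 = 8598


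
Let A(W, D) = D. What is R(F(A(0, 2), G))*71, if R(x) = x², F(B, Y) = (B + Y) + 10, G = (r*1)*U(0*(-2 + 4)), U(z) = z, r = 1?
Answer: 10224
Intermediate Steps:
G = 0 (G = (1*1)*(0*(-2 + 4)) = 1*(0*2) = 1*0 = 0)
F(B, Y) = 10 + B + Y
R(F(A(0, 2), G))*71 = (10 + 2 + 0)²*71 = 12²*71 = 144*71 = 10224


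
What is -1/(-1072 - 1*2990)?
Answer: 1/4062 ≈ 0.00024618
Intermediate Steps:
-1/(-1072 - 1*2990) = -1/(-1072 - 2990) = -1/(-4062) = -1*(-1/4062) = 1/4062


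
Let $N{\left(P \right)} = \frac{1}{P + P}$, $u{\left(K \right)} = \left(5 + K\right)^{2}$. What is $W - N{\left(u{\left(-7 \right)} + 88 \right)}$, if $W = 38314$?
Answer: $\frac{7049775}{184} \approx 38314.0$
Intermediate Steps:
$N{\left(P \right)} = \frac{1}{2 P}$
$W - N{\left(u{\left(-7 \right)} + 88 \right)} = 38314 - \frac{1}{2 \left(\left(5 - 7\right)^{2} + 88\right)} = 38314 - \frac{1}{2 \left(\left(-2\right)^{2} + 88\right)} = 38314 - \frac{1}{2 \left(4 + 88\right)} = 38314 - \frac{1}{2 \cdot 92} = 38314 - \frac{1}{2} \cdot \frac{1}{92} = 38314 - \frac{1}{184} = \frac{7049775}{184}$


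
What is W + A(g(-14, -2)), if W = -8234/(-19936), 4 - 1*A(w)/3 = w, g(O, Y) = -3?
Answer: 213445/9968 ≈ 21.413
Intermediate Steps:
A(w) = 12 - 3*w
W = 4117/9968 (W = -8234*(-1/19936) = 4117/9968 ≈ 0.41302)
W + A(g(-14, -2)) = 4117/9968 + (12 - 3*(-3)) = 4117/9968 + (12 + 9) = 4117/9968 + 21 = 213445/9968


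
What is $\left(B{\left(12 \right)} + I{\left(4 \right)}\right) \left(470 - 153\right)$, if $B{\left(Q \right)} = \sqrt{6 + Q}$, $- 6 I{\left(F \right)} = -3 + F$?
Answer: $- \frac{317}{6} + 951 \sqrt{2} \approx 1292.1$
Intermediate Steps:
$I{\left(F \right)} = \frac{1}{2} - \frac{F}{6}$ ($I{\left(F \right)} = - \frac{-3 + F}{6} = \frac{1}{2} - \frac{F}{6}$)
$\left(B{\left(12 \right)} + I{\left(4 \right)}\right) \left(470 - 153\right) = \left(\sqrt{6 + 12} + \left(\frac{1}{2} - \frac{2}{3}\right)\right) \left(470 - 153\right) = \left(\sqrt{18} + \left(\frac{1}{2} - \frac{2}{3}\right)\right) 317 = \left(3 \sqrt{2} - \frac{1}{6}\right) 317 = \left(- \frac{1}{6} + 3 \sqrt{2}\right) 317 = - \frac{317}{6} + 951 \sqrt{2}$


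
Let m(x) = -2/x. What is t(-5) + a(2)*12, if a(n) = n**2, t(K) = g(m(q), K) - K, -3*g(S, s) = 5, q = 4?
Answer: 154/3 ≈ 51.333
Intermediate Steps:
m(x) = -2/x
g(S, s) = -5/3 (g(S, s) = -1/3*5 = -5/3)
t(K) = -5/3 - K
t(-5) + a(2)*12 = (-5/3 - 1*(-5)) + 2**2*12 = (-5/3 + 5) + 4*12 = 10/3 + 48 = 154/3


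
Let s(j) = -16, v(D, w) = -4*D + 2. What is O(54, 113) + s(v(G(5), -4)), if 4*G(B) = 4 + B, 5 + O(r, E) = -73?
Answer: -94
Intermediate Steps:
O(r, E) = -78 (O(r, E) = -5 - 73 = -78)
G(B) = 1 + B/4 (G(B) = (4 + B)/4 = 1 + B/4)
v(D, w) = 2 - 4*D
O(54, 113) + s(v(G(5), -4)) = -78 - 16 = -94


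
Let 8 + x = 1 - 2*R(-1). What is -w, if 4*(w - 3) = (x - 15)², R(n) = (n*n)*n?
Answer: -103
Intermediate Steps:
R(n) = n³ (R(n) = n²*n = n³)
x = -5 (x = -8 + (1 - 2*(-1)³) = -8 + (1 - 2*(-1)) = -8 + (1 + 2) = -8 + 3 = -5)
w = 103 (w = 3 + (-5 - 15)²/4 = 3 + (¼)*(-20)² = 3 + (¼)*400 = 3 + 100 = 103)
-w = -1*103 = -103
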